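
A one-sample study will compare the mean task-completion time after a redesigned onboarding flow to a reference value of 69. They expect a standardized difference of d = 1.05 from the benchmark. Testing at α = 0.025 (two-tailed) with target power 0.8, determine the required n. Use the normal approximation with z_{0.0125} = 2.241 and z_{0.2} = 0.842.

n = 9

For a one-sample test: n = ((z_{α/2} + z_β) / d)².
z_{α/2} + z_β = 2.241 + 0.842 = 3.083.
n = (3.083 / 1.05)² = 2.936² = 8.62.
Round up.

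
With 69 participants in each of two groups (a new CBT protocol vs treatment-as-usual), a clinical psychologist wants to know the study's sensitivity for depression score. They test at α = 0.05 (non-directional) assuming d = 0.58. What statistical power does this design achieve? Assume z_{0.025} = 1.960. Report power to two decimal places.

For two equal groups, power = Φ(d·√(n/2) − z_{α/2}).
d·√(n/2) = 0.58 × √(69/2) = 0.58 × 5.874 = 3.407.
z_β = 3.407 − 1.960 = 1.447.
Power = Φ(1.447) = 0.926.

power ≈ 0.93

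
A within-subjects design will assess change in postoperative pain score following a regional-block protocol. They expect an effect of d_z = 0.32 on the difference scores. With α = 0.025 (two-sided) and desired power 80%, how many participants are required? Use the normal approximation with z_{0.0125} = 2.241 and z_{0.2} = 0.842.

n = 93 pairs

For a paired (one-sample on differences) test: n = ((z_{α/2} + z_β) / d)².
z_{α/2} + z_β = 2.241 + 0.842 = 3.083.
n = (3.083 / 0.32)² = 9.634² = 92.82.
Round up.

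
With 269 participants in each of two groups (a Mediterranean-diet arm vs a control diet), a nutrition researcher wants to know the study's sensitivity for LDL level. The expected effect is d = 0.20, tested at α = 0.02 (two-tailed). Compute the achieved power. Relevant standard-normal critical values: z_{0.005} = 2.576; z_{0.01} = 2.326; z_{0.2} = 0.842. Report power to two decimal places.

For two equal groups, power = Φ(d·√(n/2) − z_{α/2}).
d·√(n/2) = 0.20 × √(269/2) = 0.20 × 11.597 = 2.319.
z_β = 2.319 − 2.326 = -0.007.
Power = Φ(-0.007) = 0.497.

power ≈ 0.50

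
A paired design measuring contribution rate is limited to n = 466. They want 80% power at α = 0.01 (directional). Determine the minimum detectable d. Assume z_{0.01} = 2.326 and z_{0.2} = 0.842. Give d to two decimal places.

d_min ≈ 0.15

For a single sample (or paired design) of n = 466: d_min = (z_{α} + z_β)/√n.
z-sum = 2.326 + 0.842 = 3.168.
d_min = 3.168 / √466 = 3.168 / 21.587 = 0.147.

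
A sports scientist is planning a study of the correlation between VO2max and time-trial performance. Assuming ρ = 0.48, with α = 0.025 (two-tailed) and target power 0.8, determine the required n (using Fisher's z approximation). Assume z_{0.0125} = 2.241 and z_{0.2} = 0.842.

Fisher's z: C = ½·ln((1+r)/(1−r)) = ½·ln(2.8462) = 0.5230.
n = ((z_{α/2} + z_β)/C)² + 3.
(2.241 + 0.842) / 0.5230 = 3.083 / 0.5230 = 5.895.
n = 5.895² + 3 = 34.75 + 3 = 37.7.
Round up.

n = 38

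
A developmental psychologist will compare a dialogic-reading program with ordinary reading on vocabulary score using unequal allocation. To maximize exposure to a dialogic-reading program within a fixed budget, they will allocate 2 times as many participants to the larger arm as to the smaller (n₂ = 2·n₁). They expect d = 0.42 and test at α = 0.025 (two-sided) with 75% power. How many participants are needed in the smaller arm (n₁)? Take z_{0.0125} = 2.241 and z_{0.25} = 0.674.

n₁ = 73

With allocation ratio k = n₂/n₁ = 2, Var(x̄₁−x̄₂) = σ²(1/n₁ + 1/(k·n₁)) = σ²·(k+1)/(k·n₁).
So n₁ = (1 + 1/k)·((z_{α/2} + z_β)/d)² = 1.500 × (2.915/0.42)².
n₁ = 1.500 × 48.17 = 72.3.
Round up: n₁ = 73, giving n₂ = 2 × 73 = 146.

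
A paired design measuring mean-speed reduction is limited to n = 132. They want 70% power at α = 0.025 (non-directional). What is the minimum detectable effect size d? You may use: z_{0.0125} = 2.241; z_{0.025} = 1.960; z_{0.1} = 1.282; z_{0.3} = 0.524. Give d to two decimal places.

d_min ≈ 0.24

For a single sample (or paired design) of n = 132: d_min = (z_{α/2} + z_β)/√n.
z-sum = 2.241 + 0.524 = 2.765.
d_min = 2.765 / √132 = 2.765 / 11.489 = 0.241.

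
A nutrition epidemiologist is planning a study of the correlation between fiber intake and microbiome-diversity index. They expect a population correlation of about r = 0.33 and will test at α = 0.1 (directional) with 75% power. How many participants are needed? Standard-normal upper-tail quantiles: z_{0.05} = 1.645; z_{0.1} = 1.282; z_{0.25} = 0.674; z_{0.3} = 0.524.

Fisher's z: C = ½·ln((1+r)/(1−r)) = ½·ln(1.9851) = 0.3428.
n = ((z_{α} + z_β)/C)² + 3.
(1.282 + 0.674) / 0.3428 = 1.956 / 0.3428 = 5.706.
n = 5.706² + 3 = 32.56 + 3 = 35.6.
Round up.

n = 36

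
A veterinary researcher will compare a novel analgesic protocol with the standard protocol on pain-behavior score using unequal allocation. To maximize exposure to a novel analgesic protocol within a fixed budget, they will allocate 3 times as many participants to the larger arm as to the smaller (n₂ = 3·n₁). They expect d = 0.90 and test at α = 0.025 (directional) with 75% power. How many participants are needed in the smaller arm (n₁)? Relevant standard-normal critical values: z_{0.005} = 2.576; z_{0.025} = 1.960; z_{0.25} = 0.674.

With allocation ratio k = n₂/n₁ = 3, Var(x̄₁−x̄₂) = σ²(1/n₁ + 1/(k·n₁)) = σ²·(k+1)/(k·n₁).
So n₁ = (1 + 1/k)·((z_{α} + z_β)/d)² = 1.333 × (2.634/0.90)².
n₁ = 1.333 × 8.57 = 11.4.
Round up: n₁ = 12, giving n₂ = 3 × 12 = 36.

n₁ = 12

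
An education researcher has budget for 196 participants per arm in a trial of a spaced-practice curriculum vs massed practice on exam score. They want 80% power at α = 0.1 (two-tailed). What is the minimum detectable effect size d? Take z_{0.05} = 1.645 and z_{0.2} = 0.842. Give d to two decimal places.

d_min ≈ 0.25

For two independent groups of n = 196 each: d_min = (z_{α/2} + z_β)·√(2/n).
z-sum = 1.645 + 0.842 = 2.487.
d_min = 2.487 × √(2/196) = 2.487 × 0.1010 = 0.251.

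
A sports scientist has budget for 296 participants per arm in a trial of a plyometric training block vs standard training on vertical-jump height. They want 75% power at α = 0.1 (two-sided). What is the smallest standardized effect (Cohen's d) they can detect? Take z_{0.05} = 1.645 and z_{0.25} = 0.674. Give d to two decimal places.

For two independent groups of n = 296 each: d_min = (z_{α/2} + z_β)·√(2/n).
z-sum = 1.645 + 0.674 = 2.319.
d_min = 2.319 × √(2/296) = 2.319 × 0.0822 = 0.191.

d_min ≈ 0.19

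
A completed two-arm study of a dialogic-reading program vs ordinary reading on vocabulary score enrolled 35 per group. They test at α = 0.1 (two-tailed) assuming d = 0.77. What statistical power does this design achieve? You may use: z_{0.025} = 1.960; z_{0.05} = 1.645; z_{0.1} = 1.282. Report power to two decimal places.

power ≈ 0.94

For two equal groups, power = Φ(d·√(n/2) − z_{α/2}).
d·√(n/2) = 0.77 × √(35/2) = 0.77 × 4.183 = 3.221.
z_β = 3.221 − 1.645 = 1.576.
Power = Φ(1.576) = 0.943.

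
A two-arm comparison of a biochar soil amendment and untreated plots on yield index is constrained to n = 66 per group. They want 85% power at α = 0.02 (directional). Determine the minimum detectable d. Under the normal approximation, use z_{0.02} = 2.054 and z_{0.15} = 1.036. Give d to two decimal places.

For two independent groups of n = 66 each: d_min = (z_{α} + z_β)·√(2/n).
z-sum = 2.054 + 1.036 = 3.090.
d_min = 3.090 × √(2/66) = 3.090 × 0.1741 = 0.538.

d_min ≈ 0.54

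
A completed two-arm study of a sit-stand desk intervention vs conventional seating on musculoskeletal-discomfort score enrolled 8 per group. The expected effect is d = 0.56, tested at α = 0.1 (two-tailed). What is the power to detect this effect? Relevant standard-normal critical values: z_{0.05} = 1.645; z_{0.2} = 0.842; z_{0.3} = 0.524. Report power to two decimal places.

power ≈ 0.30

For two equal groups, power = Φ(d·√(n/2) − z_{α/2}).
d·√(n/2) = 0.56 × √(8/2) = 0.56 × 2.000 = 1.120.
z_β = 1.120 − 1.645 = -0.525.
Power = Φ(-0.525) = 0.300.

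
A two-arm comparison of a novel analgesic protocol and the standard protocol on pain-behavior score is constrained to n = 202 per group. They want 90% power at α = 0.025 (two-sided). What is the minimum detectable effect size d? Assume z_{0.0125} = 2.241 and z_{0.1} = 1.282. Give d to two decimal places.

d_min ≈ 0.35

For two independent groups of n = 202 each: d_min = (z_{α/2} + z_β)·√(2/n).
z-sum = 2.241 + 1.282 = 3.523.
d_min = 3.523 × √(2/202) = 3.523 × 0.0995 = 0.351.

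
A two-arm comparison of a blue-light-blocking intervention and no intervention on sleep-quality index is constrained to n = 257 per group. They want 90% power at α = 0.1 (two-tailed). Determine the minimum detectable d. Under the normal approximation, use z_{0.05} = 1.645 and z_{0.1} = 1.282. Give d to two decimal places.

d_min ≈ 0.26

For two independent groups of n = 257 each: d_min = (z_{α/2} + z_β)·√(2/n).
z-sum = 1.645 + 1.282 = 2.927.
d_min = 2.927 × √(2/257) = 2.927 × 0.0882 = 0.258.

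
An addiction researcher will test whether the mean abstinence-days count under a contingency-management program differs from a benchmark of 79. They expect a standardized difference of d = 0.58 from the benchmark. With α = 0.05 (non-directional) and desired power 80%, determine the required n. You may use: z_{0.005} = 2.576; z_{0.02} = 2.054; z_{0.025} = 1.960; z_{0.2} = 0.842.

n = 24

For a one-sample test: n = ((z_{α/2} + z_β) / d)².
z_{α/2} + z_β = 1.960 + 0.842 = 2.802.
n = (2.802 / 0.58)² = 4.831² = 23.34.
Round up.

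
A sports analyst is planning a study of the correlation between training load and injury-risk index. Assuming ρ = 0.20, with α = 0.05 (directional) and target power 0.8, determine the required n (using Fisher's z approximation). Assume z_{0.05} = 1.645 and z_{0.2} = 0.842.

n = 154

Fisher's z: C = ½·ln((1+r)/(1−r)) = ½·ln(1.5000) = 0.2027.
n = ((z_{α} + z_β)/C)² + 3.
(1.645 + 0.842) / 0.2027 = 2.487 / 0.2027 = 12.269.
n = 12.269² + 3 = 150.54 + 3 = 153.5.
Round up.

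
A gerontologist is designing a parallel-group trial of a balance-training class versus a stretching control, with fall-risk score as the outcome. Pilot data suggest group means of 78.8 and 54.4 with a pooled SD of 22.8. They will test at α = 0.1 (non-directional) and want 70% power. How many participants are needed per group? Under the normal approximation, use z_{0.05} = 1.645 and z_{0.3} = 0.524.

n = 9 per group

Cohen's d = |M₁ − M₂| / SD_pooled = |78.8 − 54.4| / 22.8 = 24.4 / 22.8 = 1.070.
For two independent groups with equal n: n = 2·((z_{α/2} + z_β) / d)².
z_{α/2} + z_β = 1.645 + 0.524 = 2.169.
n = 2 × (2.169 / 1.070)² = 2 × 2.027² = 2 × 4.11 = 8.2.
Round up to the next whole participant.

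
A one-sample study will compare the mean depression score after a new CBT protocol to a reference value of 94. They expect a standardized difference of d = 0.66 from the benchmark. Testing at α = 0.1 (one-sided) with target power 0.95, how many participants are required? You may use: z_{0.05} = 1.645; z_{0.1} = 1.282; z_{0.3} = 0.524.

For a one-sample test: n = ((z_{α} + z_β) / d)².
z_{α} + z_β = 1.282 + 1.645 = 2.927.
n = (2.927 / 0.66)² = 4.435² = 19.67.
Round up.

n = 20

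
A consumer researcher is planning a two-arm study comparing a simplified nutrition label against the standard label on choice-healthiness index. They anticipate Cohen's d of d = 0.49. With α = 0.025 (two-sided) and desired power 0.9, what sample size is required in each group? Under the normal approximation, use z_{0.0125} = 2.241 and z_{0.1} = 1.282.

For two independent groups with equal n: n = 2·((z_{α/2} + z_β) / d)².
z_{α/2} + z_β = 2.241 + 1.282 = 3.523.
n = 2 × (3.523 / 0.49)² = 2 × 7.190² = 2 × 51.69 = 103.4.
Round up to the next whole participant.

n = 104 per group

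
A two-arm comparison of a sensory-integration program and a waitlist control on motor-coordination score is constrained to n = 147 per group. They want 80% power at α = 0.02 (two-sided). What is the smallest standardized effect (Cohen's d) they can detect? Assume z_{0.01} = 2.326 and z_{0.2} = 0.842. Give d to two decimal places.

d_min ≈ 0.37

For two independent groups of n = 147 each: d_min = (z_{α/2} + z_β)·√(2/n).
z-sum = 2.326 + 0.842 = 3.168.
d_min = 3.168 × √(2/147) = 3.168 × 0.1166 = 0.370.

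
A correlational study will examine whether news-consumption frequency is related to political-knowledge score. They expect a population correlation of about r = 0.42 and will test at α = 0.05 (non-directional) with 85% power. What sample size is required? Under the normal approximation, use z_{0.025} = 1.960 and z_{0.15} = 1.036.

Fisher's z: C = ½·ln((1+r)/(1−r)) = ½·ln(2.4483) = 0.4477.
n = ((z_{α/2} + z_β)/C)² + 3.
(1.960 + 1.036) / 0.4477 = 2.996 / 0.4477 = 6.692.
n = 6.692² + 3 = 44.78 + 3 = 47.8.
Round up.

n = 48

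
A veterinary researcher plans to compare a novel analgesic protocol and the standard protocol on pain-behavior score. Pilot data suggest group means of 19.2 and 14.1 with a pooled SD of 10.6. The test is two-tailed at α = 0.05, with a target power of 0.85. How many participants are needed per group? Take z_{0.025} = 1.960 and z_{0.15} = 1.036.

n = 78 per group

Cohen's d = |M₁ − M₂| / SD_pooled = |19.2 − 14.1| / 10.6 = 5.1 / 10.6 = 0.481.
For two independent groups with equal n: n = 2·((z_{α/2} + z_β) / d)².
z_{α/2} + z_β = 1.960 + 1.036 = 2.996.
n = 2 × (2.996 / 0.481)² = 2 × 6.229² = 2 × 38.80 = 77.6.
Round up to the next whole participant.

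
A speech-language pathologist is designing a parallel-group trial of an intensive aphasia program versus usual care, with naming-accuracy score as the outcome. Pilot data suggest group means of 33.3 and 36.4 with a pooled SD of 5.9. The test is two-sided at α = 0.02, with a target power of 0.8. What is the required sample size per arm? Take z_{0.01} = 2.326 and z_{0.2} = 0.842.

Cohen's d = |M₁ − M₂| / SD_pooled = |33.3 − 36.4| / 5.9 = 3.1 / 5.9 = 0.525.
For two independent groups with equal n: n = 2·((z_{α/2} + z_β) / d)².
z_{α/2} + z_β = 2.326 + 0.842 = 3.168.
n = 2 × (3.168 / 0.525)² = 2 × 6.034² = 2 × 36.41 = 72.8.
Round up to the next whole participant.

n = 73 per group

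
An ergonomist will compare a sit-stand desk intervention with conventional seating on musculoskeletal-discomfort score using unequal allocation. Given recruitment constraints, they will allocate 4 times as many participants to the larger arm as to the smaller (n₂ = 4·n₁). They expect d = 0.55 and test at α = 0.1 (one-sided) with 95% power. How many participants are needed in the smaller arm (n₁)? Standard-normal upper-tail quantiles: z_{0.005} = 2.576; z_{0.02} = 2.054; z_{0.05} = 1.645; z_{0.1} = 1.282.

n₁ = 36

With allocation ratio k = n₂/n₁ = 4, Var(x̄₁−x̄₂) = σ²(1/n₁ + 1/(k·n₁)) = σ²·(k+1)/(k·n₁).
So n₁ = (1 + 1/k)·((z_{α} + z_β)/d)² = 1.250 × (2.927/0.55)².
n₁ = 1.250 × 28.32 = 35.4.
Round up: n₁ = 36, giving n₂ = 4 × 36 = 144.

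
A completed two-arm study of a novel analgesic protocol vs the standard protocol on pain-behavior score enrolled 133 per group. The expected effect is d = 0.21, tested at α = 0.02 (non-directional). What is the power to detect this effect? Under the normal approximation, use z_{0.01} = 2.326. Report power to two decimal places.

For two equal groups, power = Φ(d·√(n/2) − z_{α/2}).
d·√(n/2) = 0.21 × √(133/2) = 0.21 × 8.155 = 1.712.
z_β = 1.712 − 2.326 = -0.614.
Power = Φ(-0.614) = 0.270.

power ≈ 0.27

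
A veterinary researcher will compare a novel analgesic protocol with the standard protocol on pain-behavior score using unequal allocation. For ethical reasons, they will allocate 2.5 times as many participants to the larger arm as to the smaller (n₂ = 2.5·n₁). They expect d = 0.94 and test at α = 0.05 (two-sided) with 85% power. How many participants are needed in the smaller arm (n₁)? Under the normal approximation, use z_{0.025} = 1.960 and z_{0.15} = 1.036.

n₁ = 15

With allocation ratio k = n₂/n₁ = 2.5, Var(x̄₁−x̄₂) = σ²(1/n₁ + 1/(k·n₁)) = σ²·(k+1)/(k·n₁).
So n₁ = (1 + 1/k)·((z_{α/2} + z_β)/d)² = 1.400 × (2.996/0.94)².
n₁ = 1.400 × 10.16 = 14.2.
Round up: n₁ = 15, giving n₂ = ⌈2.5 × 15⌉ = ⌈37.5⌉ = 38.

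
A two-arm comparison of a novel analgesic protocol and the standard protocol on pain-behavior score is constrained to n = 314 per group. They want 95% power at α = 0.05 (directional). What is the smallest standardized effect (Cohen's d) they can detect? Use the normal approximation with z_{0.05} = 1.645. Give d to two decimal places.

For two independent groups of n = 314 each: d_min = (z_{α} + z_β)·√(2/n).
z-sum = 1.645 + 1.645 = 3.290.
d_min = 3.290 × √(2/314) = 3.290 × 0.0798 = 0.263.

d_min ≈ 0.26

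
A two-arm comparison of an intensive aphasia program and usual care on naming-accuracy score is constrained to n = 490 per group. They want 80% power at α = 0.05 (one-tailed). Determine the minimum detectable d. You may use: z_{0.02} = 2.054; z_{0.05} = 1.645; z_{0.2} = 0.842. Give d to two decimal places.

For two independent groups of n = 490 each: d_min = (z_{α} + z_β)·√(2/n).
z-sum = 1.645 + 0.842 = 2.487.
d_min = 2.487 × √(2/490) = 2.487 × 0.0639 = 0.159.

d_min ≈ 0.16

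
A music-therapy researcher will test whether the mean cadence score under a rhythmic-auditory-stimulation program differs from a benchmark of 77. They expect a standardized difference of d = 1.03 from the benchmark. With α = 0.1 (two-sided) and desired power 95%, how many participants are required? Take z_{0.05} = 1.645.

For a one-sample test: n = ((z_{α/2} + z_β) / d)².
z_{α/2} + z_β = 1.645 + 1.645 = 3.290.
n = (3.290 / 1.03)² = 3.194² = 10.20.
Round up.

n = 11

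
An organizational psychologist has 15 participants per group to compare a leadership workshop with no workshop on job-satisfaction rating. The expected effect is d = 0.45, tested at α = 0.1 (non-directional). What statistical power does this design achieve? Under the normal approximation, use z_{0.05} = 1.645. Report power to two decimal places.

For two equal groups, power = Φ(d·√(n/2) − z_{α/2}).
d·√(n/2) = 0.45 × √(15/2) = 0.45 × 2.739 = 1.232.
z_β = 1.232 − 1.645 = -0.413.
Power = Φ(-0.413) = 0.340.

power ≈ 0.34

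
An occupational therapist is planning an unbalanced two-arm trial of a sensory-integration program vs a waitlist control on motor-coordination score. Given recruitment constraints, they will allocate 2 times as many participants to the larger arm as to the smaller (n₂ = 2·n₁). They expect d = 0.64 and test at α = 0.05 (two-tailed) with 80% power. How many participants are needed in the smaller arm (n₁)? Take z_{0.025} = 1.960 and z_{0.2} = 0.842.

n₁ = 29

With allocation ratio k = n₂/n₁ = 2, Var(x̄₁−x̄₂) = σ²(1/n₁ + 1/(k·n₁)) = σ²·(k+1)/(k·n₁).
So n₁ = (1 + 1/k)·((z_{α/2} + z_β)/d)² = 1.500 × (2.802/0.64)².
n₁ = 1.500 × 19.17 = 28.8.
Round up: n₁ = 29, giving n₂ = 2 × 29 = 58.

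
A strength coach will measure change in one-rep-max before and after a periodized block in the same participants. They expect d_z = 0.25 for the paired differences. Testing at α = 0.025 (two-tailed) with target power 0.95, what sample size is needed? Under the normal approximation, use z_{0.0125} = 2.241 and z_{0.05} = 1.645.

n = 242 pairs

For a paired (one-sample on differences) test: n = ((z_{α/2} + z_β) / d)².
z_{α/2} + z_β = 2.241 + 1.645 = 3.886.
n = (3.886 / 0.25)² = 15.544² = 241.62.
Round up.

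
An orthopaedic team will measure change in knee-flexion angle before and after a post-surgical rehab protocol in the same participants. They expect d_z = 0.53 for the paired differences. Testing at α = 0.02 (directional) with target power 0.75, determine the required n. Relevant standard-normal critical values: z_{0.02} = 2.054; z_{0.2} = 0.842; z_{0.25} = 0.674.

n = 27 pairs

For a paired (one-sample on differences) test: n = ((z_{α} + z_β) / d)².
z_{α} + z_β = 2.054 + 0.674 = 2.728.
n = (2.728 / 0.53)² = 5.147² = 26.49.
Round up.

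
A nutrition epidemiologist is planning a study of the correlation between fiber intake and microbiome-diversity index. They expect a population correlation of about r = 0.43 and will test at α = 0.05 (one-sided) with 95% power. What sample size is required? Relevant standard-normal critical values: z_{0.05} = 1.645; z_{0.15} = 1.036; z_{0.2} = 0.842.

Fisher's z: C = ½·ln((1+r)/(1−r)) = ½·ln(2.5088) = 0.4599.
n = ((z_{α} + z_β)/C)² + 3.
(1.645 + 1.645) / 0.4599 = 3.290 / 0.4599 = 7.154.
n = 7.154² + 3 = 51.18 + 3 = 54.2.
Round up.

n = 55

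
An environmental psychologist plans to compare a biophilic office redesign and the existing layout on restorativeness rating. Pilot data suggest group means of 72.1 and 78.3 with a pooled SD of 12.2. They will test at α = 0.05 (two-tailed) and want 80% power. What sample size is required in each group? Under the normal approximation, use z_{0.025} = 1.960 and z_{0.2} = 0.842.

n = 61 per group

Cohen's d = |M₁ − M₂| / SD_pooled = |72.1 − 78.3| / 12.2 = 6.2 / 12.2 = 0.508.
For two independent groups with equal n: n = 2·((z_{α/2} + z_β) / d)².
z_{α/2} + z_β = 1.960 + 0.842 = 2.802.
n = 2 × (2.802 / 0.508)² = 2 × 5.516² = 2 × 30.42 = 60.8.
Round up to the next whole participant.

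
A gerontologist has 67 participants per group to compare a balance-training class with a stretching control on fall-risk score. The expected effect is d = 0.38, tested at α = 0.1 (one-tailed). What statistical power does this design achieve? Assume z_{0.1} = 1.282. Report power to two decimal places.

power ≈ 0.82

For two equal groups, power = Φ(d·√(n/2) − z_{α}).
d·√(n/2) = 0.38 × √(67/2) = 0.38 × 5.788 = 2.199.
z_β = 2.199 − 1.282 = 0.917.
Power = Φ(0.917) = 0.821.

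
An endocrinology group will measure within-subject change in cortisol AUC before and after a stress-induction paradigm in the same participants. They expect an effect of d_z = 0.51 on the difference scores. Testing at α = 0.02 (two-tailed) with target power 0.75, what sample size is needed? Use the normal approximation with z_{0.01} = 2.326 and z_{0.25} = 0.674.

n = 35 pairs

For a paired (one-sample on differences) test: n = ((z_{α/2} + z_β) / d)².
z_{α/2} + z_β = 2.326 + 0.674 = 3.000.
n = (3.000 / 0.51)² = 5.882² = 34.60.
Round up.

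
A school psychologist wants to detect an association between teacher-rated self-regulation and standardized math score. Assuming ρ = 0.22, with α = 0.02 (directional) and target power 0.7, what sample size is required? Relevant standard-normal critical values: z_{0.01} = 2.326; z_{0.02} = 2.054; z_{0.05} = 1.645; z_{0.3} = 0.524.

Fisher's z: C = ½·ln((1+r)/(1−r)) = ½·ln(1.5641) = 0.2237.
n = ((z_{α} + z_β)/C)² + 3.
(2.054 + 0.524) / 0.2237 = 2.578 / 0.2237 = 11.524.
n = 11.524² + 3 = 132.81 + 3 = 135.8.
Round up.

n = 136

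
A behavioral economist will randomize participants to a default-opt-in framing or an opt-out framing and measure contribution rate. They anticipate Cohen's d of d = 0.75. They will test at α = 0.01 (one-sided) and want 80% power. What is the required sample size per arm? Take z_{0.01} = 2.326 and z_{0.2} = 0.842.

n = 36 per group

For two independent groups with equal n: n = 2·((z_{α} + z_β) / d)².
z_{α} + z_β = 2.326 + 0.842 = 3.168.
n = 2 × (3.168 / 0.75)² = 2 × 4.224² = 2 × 17.84 = 35.7.
Round up to the next whole participant.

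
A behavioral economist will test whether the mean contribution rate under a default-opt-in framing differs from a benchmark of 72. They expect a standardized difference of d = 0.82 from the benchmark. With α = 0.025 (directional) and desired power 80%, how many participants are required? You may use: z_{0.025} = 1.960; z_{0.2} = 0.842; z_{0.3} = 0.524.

n = 12

For a one-sample test: n = ((z_{α} + z_β) / d)².
z_{α} + z_β = 1.960 + 0.842 = 2.802.
n = (2.802 / 0.82)² = 3.417² = 11.68.
Round up.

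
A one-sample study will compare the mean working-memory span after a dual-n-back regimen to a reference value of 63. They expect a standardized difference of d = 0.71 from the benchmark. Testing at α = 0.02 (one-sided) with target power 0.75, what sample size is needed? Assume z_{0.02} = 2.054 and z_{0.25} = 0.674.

For a one-sample test: n = ((z_{α} + z_β) / d)².
z_{α} + z_β = 2.054 + 0.674 = 2.728.
n = (2.728 / 0.71)² = 3.842² = 14.76.
Round up.

n = 15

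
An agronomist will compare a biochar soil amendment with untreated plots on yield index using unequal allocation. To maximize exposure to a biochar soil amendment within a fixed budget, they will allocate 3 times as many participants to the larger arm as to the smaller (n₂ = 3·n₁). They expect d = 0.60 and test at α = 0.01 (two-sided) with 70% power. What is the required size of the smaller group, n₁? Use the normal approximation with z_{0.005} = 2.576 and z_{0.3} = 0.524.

With allocation ratio k = n₂/n₁ = 3, Var(x̄₁−x̄₂) = σ²(1/n₁ + 1/(k·n₁)) = σ²·(k+1)/(k·n₁).
So n₁ = (1 + 1/k)·((z_{α/2} + z_β)/d)² = 1.333 × (3.100/0.60)².
n₁ = 1.333 × 26.69 = 35.6.
Round up: n₁ = 36, giving n₂ = 3 × 36 = 108.

n₁ = 36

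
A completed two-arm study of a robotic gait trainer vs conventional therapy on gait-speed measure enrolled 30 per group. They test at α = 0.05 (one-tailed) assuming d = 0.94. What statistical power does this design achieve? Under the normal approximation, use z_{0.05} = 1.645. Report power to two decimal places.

power ≈ 0.98

For two equal groups, power = Φ(d·√(n/2) − z_{α}).
d·√(n/2) = 0.94 × √(30/2) = 0.94 × 3.873 = 3.641.
z_β = 3.641 − 1.645 = 1.996.
Power = Φ(1.996) = 0.977.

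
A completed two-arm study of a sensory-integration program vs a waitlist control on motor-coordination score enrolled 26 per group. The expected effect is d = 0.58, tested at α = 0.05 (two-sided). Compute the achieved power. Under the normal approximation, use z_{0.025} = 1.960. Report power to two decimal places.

power ≈ 0.55

For two equal groups, power = Φ(d·√(n/2) − z_{α/2}).
d·√(n/2) = 0.58 × √(26/2) = 0.58 × 3.606 = 2.091.
z_β = 2.091 − 1.960 = 0.131.
Power = Φ(0.131) = 0.552.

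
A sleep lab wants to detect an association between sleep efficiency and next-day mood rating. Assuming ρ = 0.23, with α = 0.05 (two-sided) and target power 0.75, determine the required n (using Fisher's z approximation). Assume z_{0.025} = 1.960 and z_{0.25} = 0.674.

n = 130

Fisher's z: C = ½·ln((1+r)/(1−r)) = ½·ln(1.5974) = 0.2342.
n = ((z_{α/2} + z_β)/C)² + 3.
(1.960 + 0.674) / 0.2342 = 2.634 / 0.2342 = 11.247.
n = 11.247² + 3 = 126.49 + 3 = 129.5.
Round up.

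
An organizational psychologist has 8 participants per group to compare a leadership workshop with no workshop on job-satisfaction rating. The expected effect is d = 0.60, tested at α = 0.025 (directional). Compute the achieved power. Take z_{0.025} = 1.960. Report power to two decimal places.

power ≈ 0.22

For two equal groups, power = Φ(d·√(n/2) − z_{α}).
d·√(n/2) = 0.60 × √(8/2) = 0.60 × 2.000 = 1.200.
z_β = 1.200 − 1.960 = -0.760.
Power = Φ(-0.760) = 0.224.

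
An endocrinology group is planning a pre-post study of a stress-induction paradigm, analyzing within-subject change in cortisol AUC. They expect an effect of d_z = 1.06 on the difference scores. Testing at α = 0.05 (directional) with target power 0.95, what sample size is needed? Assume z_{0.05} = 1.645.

n = 10 pairs

For a paired (one-sample on differences) test: n = ((z_{α} + z_β) / d)².
z_{α} + z_β = 1.645 + 1.645 = 3.290.
n = (3.290 / 1.06)² = 3.104² = 9.63.
Round up.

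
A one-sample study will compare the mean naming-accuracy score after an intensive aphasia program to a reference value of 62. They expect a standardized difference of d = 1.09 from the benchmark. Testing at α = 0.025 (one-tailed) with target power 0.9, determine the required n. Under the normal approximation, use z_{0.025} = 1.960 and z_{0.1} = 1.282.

For a one-sample test: n = ((z_{α} + z_β) / d)².
z_{α} + z_β = 1.960 + 1.282 = 3.242.
n = (3.242 / 1.09)² = 2.974² = 8.85.
Round up.

n = 9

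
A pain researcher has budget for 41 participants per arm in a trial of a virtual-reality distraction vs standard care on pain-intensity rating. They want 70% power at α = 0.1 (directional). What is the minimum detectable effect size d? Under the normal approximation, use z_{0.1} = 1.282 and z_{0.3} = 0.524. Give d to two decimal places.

d_min ≈ 0.40

For two independent groups of n = 41 each: d_min = (z_{α} + z_β)·√(2/n).
z-sum = 1.282 + 0.524 = 1.806.
d_min = 1.806 × √(2/41) = 1.806 × 0.2209 = 0.399.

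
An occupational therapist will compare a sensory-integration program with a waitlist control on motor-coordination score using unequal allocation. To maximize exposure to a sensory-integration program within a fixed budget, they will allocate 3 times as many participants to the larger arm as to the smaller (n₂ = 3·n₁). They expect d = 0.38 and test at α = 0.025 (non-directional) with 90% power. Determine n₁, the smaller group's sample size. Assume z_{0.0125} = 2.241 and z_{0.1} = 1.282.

With allocation ratio k = n₂/n₁ = 3, Var(x̄₁−x̄₂) = σ²(1/n₁ + 1/(k·n₁)) = σ²·(k+1)/(k·n₁).
So n₁ = (1 + 1/k)·((z_{α/2} + z_β)/d)² = 1.333 × (3.523/0.38)².
n₁ = 1.333 × 85.95 = 114.6.
Round up: n₁ = 115, giving n₂ = 3 × 115 = 345.

n₁ = 115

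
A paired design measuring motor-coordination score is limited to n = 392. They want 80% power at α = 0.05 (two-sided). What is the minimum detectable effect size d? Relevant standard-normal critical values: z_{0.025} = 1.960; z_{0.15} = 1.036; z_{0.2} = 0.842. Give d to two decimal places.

d_min ≈ 0.14

For a single sample (or paired design) of n = 392: d_min = (z_{α/2} + z_β)/√n.
z-sum = 1.960 + 0.842 = 2.802.
d_min = 2.802 / √392 = 2.802 / 19.799 = 0.142.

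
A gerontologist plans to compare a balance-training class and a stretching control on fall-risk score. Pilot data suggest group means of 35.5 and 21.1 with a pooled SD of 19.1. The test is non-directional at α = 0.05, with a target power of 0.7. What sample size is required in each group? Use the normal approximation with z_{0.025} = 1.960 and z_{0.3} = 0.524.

Cohen's d = |M₁ − M₂| / SD_pooled = |35.5 − 21.1| / 19.1 = 14.4 / 19.1 = 0.754.
For two independent groups with equal n: n = 2·((z_{α/2} + z_β) / d)².
z_{α/2} + z_β = 1.960 + 0.524 = 2.484.
n = 2 × (2.484 / 0.754)² = 2 × 3.294² = 2 × 10.85 = 21.7.
Round up to the next whole participant.

n = 22 per group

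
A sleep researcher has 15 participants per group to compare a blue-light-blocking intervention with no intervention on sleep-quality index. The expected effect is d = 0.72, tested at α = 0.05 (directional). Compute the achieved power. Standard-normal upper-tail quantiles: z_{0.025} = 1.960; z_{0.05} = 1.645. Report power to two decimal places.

power ≈ 0.63

For two equal groups, power = Φ(d·√(n/2) − z_{α}).
d·√(n/2) = 0.72 × √(15/2) = 0.72 × 2.739 = 1.972.
z_β = 1.972 − 1.645 = 0.327.
Power = Φ(0.327) = 0.628.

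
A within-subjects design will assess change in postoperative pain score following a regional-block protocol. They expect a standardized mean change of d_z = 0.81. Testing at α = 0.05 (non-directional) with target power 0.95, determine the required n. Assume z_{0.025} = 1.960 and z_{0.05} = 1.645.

n = 20 pairs

For a paired (one-sample on differences) test: n = ((z_{α/2} + z_β) / d)².
z_{α/2} + z_β = 1.960 + 1.645 = 3.605.
n = (3.605 / 0.81)² = 4.451² = 19.81.
Round up.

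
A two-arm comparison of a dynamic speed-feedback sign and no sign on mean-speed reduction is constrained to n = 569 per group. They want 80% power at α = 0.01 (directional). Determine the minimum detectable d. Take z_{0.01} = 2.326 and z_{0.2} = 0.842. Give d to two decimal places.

d_min ≈ 0.19

For two independent groups of n = 569 each: d_min = (z_{α} + z_β)·√(2/n).
z-sum = 2.326 + 0.842 = 3.168.
d_min = 3.168 × √(2/569) = 3.168 × 0.0593 = 0.188.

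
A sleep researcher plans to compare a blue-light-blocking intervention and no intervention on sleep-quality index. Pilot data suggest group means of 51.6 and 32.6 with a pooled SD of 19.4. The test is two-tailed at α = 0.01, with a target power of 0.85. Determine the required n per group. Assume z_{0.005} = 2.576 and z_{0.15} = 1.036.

Cohen's d = |M₁ − M₂| / SD_pooled = |51.6 − 32.6| / 19.4 = 19.0 / 19.4 = 0.979.
For two independent groups with equal n: n = 2·((z_{α/2} + z_β) / d)².
z_{α/2} + z_β = 2.576 + 1.036 = 3.612.
n = 2 × (3.612 / 0.979)² = 2 × 3.689² = 2 × 13.61 = 27.2.
Round up to the next whole participant.

n = 28 per group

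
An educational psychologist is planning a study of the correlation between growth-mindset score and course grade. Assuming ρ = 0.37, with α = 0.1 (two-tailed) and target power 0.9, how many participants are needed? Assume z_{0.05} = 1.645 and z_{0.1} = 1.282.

Fisher's z: C = ½·ln((1+r)/(1−r)) = ½·ln(2.1746) = 0.3884.
n = ((z_{α/2} + z_β)/C)² + 3.
(1.645 + 1.282) / 0.3884 = 2.927 / 0.3884 = 7.536.
n = 7.536² + 3 = 56.79 + 3 = 59.8.
Round up.

n = 60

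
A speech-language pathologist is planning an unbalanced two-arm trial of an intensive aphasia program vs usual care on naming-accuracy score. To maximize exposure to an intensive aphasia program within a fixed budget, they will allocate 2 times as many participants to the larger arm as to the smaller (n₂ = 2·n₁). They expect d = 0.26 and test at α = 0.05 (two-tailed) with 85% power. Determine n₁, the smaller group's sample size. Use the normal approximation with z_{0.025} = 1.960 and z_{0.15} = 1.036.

n₁ = 200

With allocation ratio k = n₂/n₁ = 2, Var(x̄₁−x̄₂) = σ²(1/n₁ + 1/(k·n₁)) = σ²·(k+1)/(k·n₁).
So n₁ = (1 + 1/k)·((z_{α/2} + z_β)/d)² = 1.500 × (2.996/0.26)².
n₁ = 1.500 × 132.78 = 199.2.
Round up: n₁ = 200, giving n₂ = 2 × 200 = 400.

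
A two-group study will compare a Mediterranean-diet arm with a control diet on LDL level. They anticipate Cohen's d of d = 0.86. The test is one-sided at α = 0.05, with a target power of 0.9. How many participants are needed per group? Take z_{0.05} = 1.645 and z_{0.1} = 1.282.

For two independent groups with equal n: n = 2·((z_{α} + z_β) / d)².
z_{α} + z_β = 1.645 + 1.282 = 2.927.
n = 2 × (2.927 / 0.86)² = 2 × 3.403² = 2 × 11.58 = 23.2.
Round up to the next whole participant.

n = 24 per group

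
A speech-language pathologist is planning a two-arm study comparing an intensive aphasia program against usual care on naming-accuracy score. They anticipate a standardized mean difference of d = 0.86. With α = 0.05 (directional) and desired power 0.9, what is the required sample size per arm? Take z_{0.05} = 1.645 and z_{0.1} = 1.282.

n = 24 per group

For two independent groups with equal n: n = 2·((z_{α} + z_β) / d)².
z_{α} + z_β = 1.645 + 1.282 = 2.927.
n = 2 × (2.927 / 0.86)² = 2 × 3.403² = 2 × 11.58 = 23.2.
Round up to the next whole participant.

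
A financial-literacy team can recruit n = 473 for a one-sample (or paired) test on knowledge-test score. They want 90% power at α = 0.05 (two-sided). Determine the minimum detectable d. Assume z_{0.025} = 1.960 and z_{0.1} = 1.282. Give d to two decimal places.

d_min ≈ 0.15

For a single sample (or paired design) of n = 473: d_min = (z_{α/2} + z_β)/√n.
z-sum = 1.960 + 1.282 = 3.242.
d_min = 3.242 / √473 = 3.242 / 21.749 = 0.149.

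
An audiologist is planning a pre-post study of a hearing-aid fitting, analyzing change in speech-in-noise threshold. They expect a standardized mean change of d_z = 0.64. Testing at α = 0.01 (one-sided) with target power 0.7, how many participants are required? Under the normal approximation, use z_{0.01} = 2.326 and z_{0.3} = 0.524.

For a paired (one-sample on differences) test: n = ((z_{α} + z_β) / d)².
z_{α} + z_β = 2.326 + 0.524 = 2.850.
n = (2.850 / 0.64)² = 4.453² = 19.83.
Round up.

n = 20 pairs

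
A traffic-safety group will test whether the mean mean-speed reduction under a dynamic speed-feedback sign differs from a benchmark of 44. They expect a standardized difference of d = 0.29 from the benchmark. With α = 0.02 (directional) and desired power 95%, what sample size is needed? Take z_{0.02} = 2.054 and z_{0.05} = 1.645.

n = 163

For a one-sample test: n = ((z_{α} + z_β) / d)².
z_{α} + z_β = 2.054 + 1.645 = 3.699.
n = (3.699 / 0.29)² = 12.755² = 162.69.
Round up.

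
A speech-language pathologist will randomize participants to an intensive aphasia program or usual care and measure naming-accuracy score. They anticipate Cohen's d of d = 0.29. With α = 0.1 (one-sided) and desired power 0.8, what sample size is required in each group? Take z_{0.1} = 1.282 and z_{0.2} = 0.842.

For two independent groups with equal n: n = 2·((z_{α} + z_β) / d)².
z_{α} + z_β = 1.282 + 0.842 = 2.124.
n = 2 × (2.124 / 0.29)² = 2 × 7.324² = 2 × 53.64 = 107.3.
Round up to the next whole participant.

n = 108 per group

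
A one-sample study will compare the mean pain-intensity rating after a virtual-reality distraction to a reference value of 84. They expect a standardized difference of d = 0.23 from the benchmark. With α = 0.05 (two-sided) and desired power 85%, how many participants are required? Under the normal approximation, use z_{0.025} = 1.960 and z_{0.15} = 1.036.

n = 170

For a one-sample test: n = ((z_{α/2} + z_β) / d)².
z_{α/2} + z_β = 1.960 + 1.036 = 2.996.
n = (2.996 / 0.23)² = 13.026² = 169.68.
Round up.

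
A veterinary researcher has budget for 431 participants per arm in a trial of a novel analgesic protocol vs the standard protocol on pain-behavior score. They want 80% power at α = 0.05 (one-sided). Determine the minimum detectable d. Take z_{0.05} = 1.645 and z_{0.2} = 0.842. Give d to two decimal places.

For two independent groups of n = 431 each: d_min = (z_{α} + z_β)·√(2/n).
z-sum = 1.645 + 0.842 = 2.487.
d_min = 2.487 × √(2/431) = 2.487 × 0.0681 = 0.169.

d_min ≈ 0.17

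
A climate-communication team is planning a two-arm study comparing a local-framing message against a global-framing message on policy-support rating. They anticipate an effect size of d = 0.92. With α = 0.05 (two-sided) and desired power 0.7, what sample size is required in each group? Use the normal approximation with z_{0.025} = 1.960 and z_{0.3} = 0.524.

For two independent groups with equal n: n = 2·((z_{α/2} + z_β) / d)².
z_{α/2} + z_β = 1.960 + 0.524 = 2.484.
n = 2 × (2.484 / 0.92)² = 2 × 2.700² = 2 × 7.29 = 14.6.
Round up to the next whole participant.

n = 15 per group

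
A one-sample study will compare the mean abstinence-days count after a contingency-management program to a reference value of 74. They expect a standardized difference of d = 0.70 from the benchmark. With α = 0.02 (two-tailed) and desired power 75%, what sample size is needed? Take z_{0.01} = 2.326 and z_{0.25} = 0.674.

For a one-sample test: n = ((z_{α/2} + z_β) / d)².
z_{α/2} + z_β = 2.326 + 0.674 = 3.000.
n = (3.000 / 0.70)² = 4.286² = 18.37.
Round up.

n = 19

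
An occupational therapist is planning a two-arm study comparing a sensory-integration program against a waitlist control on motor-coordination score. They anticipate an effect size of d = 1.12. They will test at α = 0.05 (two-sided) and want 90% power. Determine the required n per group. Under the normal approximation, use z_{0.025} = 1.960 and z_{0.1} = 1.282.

n = 17 per group

For two independent groups with equal n: n = 2·((z_{α/2} + z_β) / d)².
z_{α/2} + z_β = 1.960 + 1.282 = 3.242.
n = 2 × (3.242 / 1.12)² = 2 × 2.895² = 2 × 8.38 = 16.8.
Round up to the next whole participant.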